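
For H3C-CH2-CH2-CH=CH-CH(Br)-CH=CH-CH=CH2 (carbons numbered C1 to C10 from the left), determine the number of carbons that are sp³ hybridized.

C1: sp3 ✓
C2: sp3 ✓
C3: sp3 ✓
C4: sp2
C5: sp2
C6: sp3 ✓
C7: sp2
C8: sp2
C9: sp2
C10: sp2
C1, C2, C3, C6 → 4 sp3 carbons.

4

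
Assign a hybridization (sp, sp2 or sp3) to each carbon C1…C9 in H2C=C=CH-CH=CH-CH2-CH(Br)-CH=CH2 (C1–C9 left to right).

C1 sp2, C2 sp, C3 sp2, C4 sp2, C5 sp2, C6 sp3, C7 sp3, C8 sp2, C9 sp2

C1 is sp2: 3 σ bonds, plus one π bond, 3 electron-density regions.
C2: 2 σ bonds, plus two π bonds — 2 electron domains, sp.
C3 is sp2: 3 σ bonds, plus one π bond, 3 electron-density regions.
C4 — 3 σ bonds, plus one π bond. Steric number 3, so sp2.
C5 — 3 σ bonds, plus one π bond. Steric number 3, so sp2.
C6 has 4 σ bonds: steric number 4 → sp3.
C7: 4 σ bonds; 4 regions of electron density → sp3.
C8: 3 σ bonds, plus one π bond — 3 electron domains, sp2.
C9 has 3 σ bonds, plus one π bond: steric number 3 → sp2.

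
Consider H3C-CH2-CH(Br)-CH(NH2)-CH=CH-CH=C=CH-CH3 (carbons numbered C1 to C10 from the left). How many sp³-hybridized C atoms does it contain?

C1: sp3 ✓
C2: sp3 ✓
C3: sp3 ✓
C4: sp3 ✓
C5: sp2
C6: sp2
C7: sp2
C8: sp
C9: sp2
C10: sp3 ✓
C1, C2, C3, C4, C10 → 5 sp3 carbons.

5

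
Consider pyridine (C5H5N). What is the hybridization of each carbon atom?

Each carbon atom — 3 σ bonds, plus one π bond. Steric number 3, so sp2.

sp2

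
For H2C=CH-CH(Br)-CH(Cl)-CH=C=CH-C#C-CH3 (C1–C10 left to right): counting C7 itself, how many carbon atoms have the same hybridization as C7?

C7 is sp2 (one π bond).
C1: sp2 ✓
C2: sp2 ✓
C3: sp3
C4: sp3
C5: sp2 ✓
C6: sp
C7: sp2 ✓
C8: sp
C9: sp
C10: sp3
4 carbons are sp2.

4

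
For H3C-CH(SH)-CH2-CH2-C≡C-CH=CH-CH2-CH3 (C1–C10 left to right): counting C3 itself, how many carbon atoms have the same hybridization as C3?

6

C3 is sp3 (only σ bonds).
C1: sp3 ✓
C2: sp3 ✓
C3: sp3 ✓
C4: sp3 ✓
C5: sp
C6: sp
C7: sp2
C8: sp2
C9: sp3 ✓
C10: sp3 ✓
6 carbons are sp3.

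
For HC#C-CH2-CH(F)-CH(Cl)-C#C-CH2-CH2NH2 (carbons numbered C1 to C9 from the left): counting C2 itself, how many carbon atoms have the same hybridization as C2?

4

C2 is sp (two π bonds).
C1: sp ✓
C2: sp ✓
C3: sp3
C4: sp3
C5: sp3
C6: sp ✓
C7: sp ✓
C8: sp3
C9: sp3
4 carbons are sp.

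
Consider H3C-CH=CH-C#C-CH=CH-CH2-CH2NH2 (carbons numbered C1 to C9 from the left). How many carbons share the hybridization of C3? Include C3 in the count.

C3 is sp2 (one π bond).
C1: sp3
C2: sp2 ✓
C3: sp2 ✓
C4: sp
C5: sp
C6: sp2 ✓
C7: sp2 ✓
C8: sp3
C9: sp3
4 carbons are sp2.

4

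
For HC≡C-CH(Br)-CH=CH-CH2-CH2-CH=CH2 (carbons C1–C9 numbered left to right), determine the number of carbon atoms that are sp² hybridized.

C1: sp
C2: sp
C3: sp3
C4: sp2 ✓
C5: sp2 ✓
C6: sp3
C7: sp3
C8: sp2 ✓
C9: sp2 ✓
C4, C5, C8, C9 → 4 sp2 carbons.

4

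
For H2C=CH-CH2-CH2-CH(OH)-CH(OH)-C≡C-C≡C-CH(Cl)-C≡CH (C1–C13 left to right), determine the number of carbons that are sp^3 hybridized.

5

C1: sp2
C2: sp2
C3: sp3 ✓
C4: sp3 ✓
C5: sp3 ✓
C6: sp3 ✓
C7: sp
C8: sp
C9: sp
C10: sp
C11: sp3 ✓
C12: sp
C13: sp
C3, C4, C5, C6, C11 → 5 sp3 carbons.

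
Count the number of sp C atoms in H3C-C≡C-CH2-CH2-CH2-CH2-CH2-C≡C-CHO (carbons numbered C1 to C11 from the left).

4

C1: sp3
C2: sp ✓
C3: sp ✓
C4: sp3
C5: sp3
C6: sp3
C7: sp3
C8: sp3
C9: sp ✓
C10: sp ✓
C11: sp2
C2, C3, C9, C10 → 4 sp carbons.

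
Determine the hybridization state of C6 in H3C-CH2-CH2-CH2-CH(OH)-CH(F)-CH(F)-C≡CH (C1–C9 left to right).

sp3

C6: 4 σ bonds; 4 regions of electron density → sp3.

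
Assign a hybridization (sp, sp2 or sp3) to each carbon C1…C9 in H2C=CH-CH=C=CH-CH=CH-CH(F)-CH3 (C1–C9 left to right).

C1 sp2, C2 sp2, C3 sp2, C4 sp, C5 sp2, C6 sp2, C7 sp2, C8 sp3, C9 sp3

C1 carries 3 σ bonds, plus one π bond, giving a steric number of 3, so it is sp2.
C2 is sp2: 3 σ bonds, plus one π bond, 3 electron-density regions.
C3: 3 σ bonds, plus one π bond; 3 regions of electron density → sp2.
C4: 2 σ bonds, plus two π bonds; 2 regions of electron density → sp.
C5 — 3 σ bonds, plus one π bond. Steric number 3, so sp2.
C6: 3 σ bonds, plus one π bond — 3 electron domains, sp2.
C7: 3 σ bonds, plus one π bond; 3 regions of electron density → sp2.
C8 is sp3: 4 σ bonds, 4 electron-density regions.
C9 is sp3: 4 σ bonds, 4 electron-density regions.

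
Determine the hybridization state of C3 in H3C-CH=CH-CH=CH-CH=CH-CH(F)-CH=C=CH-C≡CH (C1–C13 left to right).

C3 is sp2: 3 σ bonds, plus one π bond, 3 electron-density regions.

sp^2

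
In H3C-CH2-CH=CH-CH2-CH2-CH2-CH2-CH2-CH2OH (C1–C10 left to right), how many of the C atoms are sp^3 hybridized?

8

C1: sp3 ✓
C2: sp3 ✓
C3: sp2
C4: sp2
C5: sp3 ✓
C6: sp3 ✓
C7: sp3 ✓
C8: sp3 ✓
C9: sp3 ✓
C10: sp3 ✓
C1, C2, C5, C6, C7, C8, C9, C10 → 8 sp3 carbons.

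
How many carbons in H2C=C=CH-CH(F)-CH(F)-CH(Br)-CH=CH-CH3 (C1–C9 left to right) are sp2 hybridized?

4

C1: sp2 ✓
C2: sp
C3: sp2 ✓
C4: sp3
C5: sp3
C6: sp3
C7: sp2 ✓
C8: sp2 ✓
C9: sp3
C1, C3, C7, C8 → 4 sp2 carbons.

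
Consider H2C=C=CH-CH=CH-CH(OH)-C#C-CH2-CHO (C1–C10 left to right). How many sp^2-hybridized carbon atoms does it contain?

5

C1: sp2 ✓
C2: sp
C3: sp2 ✓
C4: sp2 ✓
C5: sp2 ✓
C6: sp3
C7: sp
C8: sp
C9: sp3
C10: sp2 ✓
C1, C3, C4, C5, C10 → 5 sp2 carbons.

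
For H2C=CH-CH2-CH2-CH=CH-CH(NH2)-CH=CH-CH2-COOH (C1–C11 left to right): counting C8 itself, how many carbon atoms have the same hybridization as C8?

C8 is sp2 (one π bond).
C1: sp2 ✓
C2: sp2 ✓
C3: sp3
C4: sp3
C5: sp2 ✓
C6: sp2 ✓
C7: sp3
C8: sp2 ✓
C9: sp2 ✓
C10: sp3
C11: sp2 ✓
7 carbons are sp2.

7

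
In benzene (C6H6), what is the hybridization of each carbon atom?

Every ring carbon has three σ bonds and contributes one p electron to the aromatic π system.

sp²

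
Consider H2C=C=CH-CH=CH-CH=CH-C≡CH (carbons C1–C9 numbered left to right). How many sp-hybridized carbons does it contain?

C1: sp2
C2: sp ✓
C3: sp2
C4: sp2
C5: sp2
C6: sp2
C7: sp2
C8: sp ✓
C9: sp ✓
C2, C8, C9 → 3 sp carbons.

3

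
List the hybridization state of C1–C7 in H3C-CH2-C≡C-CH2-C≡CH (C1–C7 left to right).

C1 sp3, C2 sp3, C3 sp, C4 sp, C5 sp3, C6 sp, C7 sp

C1 — 4 σ bonds. Steric number 4, so sp3.
C2 has 4 σ bonds: steric number 4 → sp3.
C3 (2 σ bonds, plus two π bonds) has steric number 2: sp.
C4: 2 σ bonds, plus two π bonds; 2 regions of electron density → sp.
C5: 4 σ bonds; 4 regions of electron density → sp3.
C6 — 2 σ bonds, plus two π bonds. Steric number 2, so sp.
C7: 2 σ bonds, plus two π bonds — 2 electron domains, sp.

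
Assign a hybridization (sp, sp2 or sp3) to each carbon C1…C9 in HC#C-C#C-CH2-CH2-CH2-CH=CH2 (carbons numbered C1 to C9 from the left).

C1 sp, C2 sp, C3 sp, C4 sp, C5 sp3, C6 sp3, C7 sp3, C8 sp2, C9 sp2

C1 — 2 σ bonds, plus two π bonds. Steric number 2, so sp.
C2 carries 2 σ bonds, plus two π bonds, giving a steric number of 2, so it is sp.
C3 carries 2 σ bonds, plus two π bonds, giving a steric number of 2, so it is sp.
C4: 2 σ bonds, plus two π bonds; 2 regions of electron density → sp.
C5 (4 σ bonds) has steric number 4: sp3.
C6 — 4 σ bonds. Steric number 4, so sp3.
C7: 4 σ bonds; 4 regions of electron density → sp3.
C8: 3 σ bonds, plus one π bond — 3 electron domains, sp2.
C9: 3 σ bonds, plus one π bond; 3 regions of electron density → sp2.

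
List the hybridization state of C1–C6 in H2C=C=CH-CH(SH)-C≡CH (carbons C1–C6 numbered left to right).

C1 sp2, C2 sp, C3 sp2, C4 sp3, C5 sp, C6 sp

C1 — 3 σ bonds, plus one π bond. Steric number 3, so sp2.
C2 is sp: 2 σ bonds, plus two π bonds, 2 electron-density regions.
C3 — 3 σ bonds, plus one π bond. Steric number 3, so sp2.
C4 carries 4 σ bonds, giving a steric number of 4, so it is sp3.
C5: 2 σ bonds, plus two π bonds; 2 regions of electron density → sp.
C6: 2 σ bonds, plus two π bonds; 2 regions of electron density → sp.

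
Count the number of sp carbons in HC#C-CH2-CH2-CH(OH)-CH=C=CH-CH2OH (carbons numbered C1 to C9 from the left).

C1: sp ✓
C2: sp ✓
C3: sp3
C4: sp3
C5: sp3
C6: sp2
C7: sp ✓
C8: sp2
C9: sp3
C1, C2, C7 → 3 sp carbons.

3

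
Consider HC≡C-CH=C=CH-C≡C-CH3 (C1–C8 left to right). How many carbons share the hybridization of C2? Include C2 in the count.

5

C2 is sp (two π bonds).
C1: sp ✓
C2: sp ✓
C3: sp2
C4: sp ✓
C5: sp2
C6: sp ✓
C7: sp ✓
C8: sp3
5 carbons are sp.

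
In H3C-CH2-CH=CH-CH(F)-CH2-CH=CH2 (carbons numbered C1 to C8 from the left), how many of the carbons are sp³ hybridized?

4

C1: sp3 ✓
C2: sp3 ✓
C3: sp2
C4: sp2
C5: sp3 ✓
C6: sp3 ✓
C7: sp2
C8: sp2
C1, C2, C5, C6 → 4 sp3 carbons.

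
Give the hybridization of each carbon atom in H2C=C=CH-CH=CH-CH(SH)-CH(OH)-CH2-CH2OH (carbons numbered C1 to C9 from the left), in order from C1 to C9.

C1 (3 σ bonds, plus one π bond) has steric number 3: sp2.
C2 is sp: 2 σ bonds, plus two π bonds, 2 electron-density regions.
C3 has 3 σ bonds, plus one π bond: steric number 3 → sp2.
C4 is sp2: 3 σ bonds, plus one π bond, 3 electron-density regions.
C5: 3 σ bonds, plus one π bond; 3 regions of electron density → sp2.
C6 has 4 σ bonds: steric number 4 → sp3.
C7: 4 σ bonds; 4 regions of electron density → sp3.
C8 has 4 σ bonds: steric number 4 → sp3.
C9 is sp3: 4 σ bonds, 4 electron-density regions.

C1 sp2, C2 sp, C3 sp2, C4 sp2, C5 sp2, C6 sp3, C7 sp3, C8 sp3, C9 sp3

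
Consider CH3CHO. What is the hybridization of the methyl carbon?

The methyl carbon — 4 σ bonds. Steric number 4, so sp3.

sp³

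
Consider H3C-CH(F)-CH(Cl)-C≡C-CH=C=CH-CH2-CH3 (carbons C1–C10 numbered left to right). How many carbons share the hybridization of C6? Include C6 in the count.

2

C6 is sp2 (one π bond).
C1: sp3
C2: sp3
C3: sp3
C4: sp
C5: sp
C6: sp2 ✓
C7: sp
C8: sp2 ✓
C9: sp3
C10: sp3
2 carbons are sp2.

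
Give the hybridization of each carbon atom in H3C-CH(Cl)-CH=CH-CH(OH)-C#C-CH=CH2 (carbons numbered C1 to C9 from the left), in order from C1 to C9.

C1 carries 4 σ bonds, giving a steric number of 4, so it is sp3.
C2 (4 σ bonds) has steric number 4: sp3.
C3: 3 σ bonds, plus one π bond; 3 regions of electron density → sp2.
C4 has 3 σ bonds, plus one π bond: steric number 3 → sp2.
C5: 4 σ bonds — 4 electron domains, sp3.
C6 has 2 σ bonds, plus two π bonds: steric number 2 → sp.
C7: 2 σ bonds, plus two π bonds — 2 electron domains, sp.
C8 has 3 σ bonds, plus one π bond: steric number 3 → sp2.
C9: 3 σ bonds, plus one π bond; 3 regions of electron density → sp2.

C1 sp3, C2 sp3, C3 sp2, C4 sp2, C5 sp3, C6 sp, C7 sp, C8 sp2, C9 sp2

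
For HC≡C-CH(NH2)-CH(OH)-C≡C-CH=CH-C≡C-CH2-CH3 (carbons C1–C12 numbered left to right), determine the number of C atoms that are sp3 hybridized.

4

C1: sp
C2: sp
C3: sp3 ✓
C4: sp3 ✓
C5: sp
C6: sp
C7: sp2
C8: sp2
C9: sp
C10: sp
C11: sp3 ✓
C12: sp3 ✓
C3, C4, C11, C12 → 4 sp3 carbons.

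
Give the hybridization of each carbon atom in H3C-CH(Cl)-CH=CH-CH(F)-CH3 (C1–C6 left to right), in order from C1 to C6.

C1 sp3, C2 sp3, C3 sp2, C4 sp2, C5 sp3, C6 sp3

C1: 4 σ bonds; 4 regions of electron density → sp3.
C2 is sp3: 4 σ bonds, 4 electron-density regions.
C3 is sp2: 3 σ bonds, plus one π bond, 3 electron-density regions.
C4 carries 3 σ bonds, plus one π bond, giving a steric number of 3, so it is sp2.
C5: 4 σ bonds; 4 regions of electron density → sp3.
C6 carries 4 σ bonds, giving a steric number of 4, so it is sp3.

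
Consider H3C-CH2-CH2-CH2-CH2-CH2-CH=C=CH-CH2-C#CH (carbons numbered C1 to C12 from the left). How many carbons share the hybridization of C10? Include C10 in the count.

C10 is sp3 (only σ bonds).
C1: sp3 ✓
C2: sp3 ✓
C3: sp3 ✓
C4: sp3 ✓
C5: sp3 ✓
C6: sp3 ✓
C7: sp2
C8: sp
C9: sp2
C10: sp3 ✓
C11: sp
C12: sp
7 carbons are sp3.

7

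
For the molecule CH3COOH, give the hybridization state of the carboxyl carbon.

The carboxyl carbon (3 σ bonds, plus one π bond) has steric number 3: sp2.

sp²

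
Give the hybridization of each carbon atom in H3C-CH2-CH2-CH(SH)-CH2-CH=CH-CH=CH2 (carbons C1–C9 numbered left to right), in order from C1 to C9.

C1 is sp3: 4 σ bonds, 4 electron-density regions.
C2: 4 σ bonds — 4 electron domains, sp3.
C3: 4 σ bonds; 4 regions of electron density → sp3.
C4 has 4 σ bonds: steric number 4 → sp3.
C5: 4 σ bonds; 4 regions of electron density → sp3.
C6 — 3 σ bonds, plus one π bond. Steric number 3, so sp2.
C7: 3 σ bonds, plus one π bond — 3 electron domains, sp2.
C8: 3 σ bonds, plus one π bond; 3 regions of electron density → sp2.
C9: 3 σ bonds, plus one π bond; 3 regions of electron density → sp2.

C1 sp3, C2 sp3, C3 sp3, C4 sp3, C5 sp3, C6 sp2, C7 sp2, C8 sp2, C9 sp2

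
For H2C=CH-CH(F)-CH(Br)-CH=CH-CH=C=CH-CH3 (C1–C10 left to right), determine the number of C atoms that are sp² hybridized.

6

C1: sp2 ✓
C2: sp2 ✓
C3: sp3
C4: sp3
C5: sp2 ✓
C6: sp2 ✓
C7: sp2 ✓
C8: sp
C9: sp2 ✓
C10: sp3
C1, C2, C5, C6, C7, C9 → 6 sp2 carbons.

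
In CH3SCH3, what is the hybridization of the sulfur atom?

sp³

The sulfur atom: 2 σ bonds and 2 lone pairs; 4 regions of electron density → sp3.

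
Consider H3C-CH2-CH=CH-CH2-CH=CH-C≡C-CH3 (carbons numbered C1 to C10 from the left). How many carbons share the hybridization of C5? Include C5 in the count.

C5 is sp3 (only σ bonds).
C1: sp3 ✓
C2: sp3 ✓
C3: sp2
C4: sp2
C5: sp3 ✓
C6: sp2
C7: sp2
C8: sp
C9: sp
C10: sp3 ✓
4 carbons are sp3.

4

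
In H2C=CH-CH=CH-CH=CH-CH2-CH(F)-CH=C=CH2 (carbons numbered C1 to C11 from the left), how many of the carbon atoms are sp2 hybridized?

C1: sp2 ✓
C2: sp2 ✓
C3: sp2 ✓
C4: sp2 ✓
C5: sp2 ✓
C6: sp2 ✓
C7: sp3
C8: sp3
C9: sp2 ✓
C10: sp
C11: sp2 ✓
C1, C2, C3, C4, C5, C6, C9, C11 → 8 sp2 carbons.

8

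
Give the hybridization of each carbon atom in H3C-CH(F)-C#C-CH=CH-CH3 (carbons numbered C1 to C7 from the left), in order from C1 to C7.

C1 sp3, C2 sp3, C3 sp, C4 sp, C5 sp2, C6 sp2, C7 sp3

C1 — 4 σ bonds. Steric number 4, so sp3.
C2: 4 σ bonds — 4 electron domains, sp3.
C3 — 2 σ bonds, plus two π bonds. Steric number 2, so sp.
C4 (2 σ bonds, plus two π bonds) has steric number 2: sp.
C5: 3 σ bonds, plus one π bond — 3 electron domains, sp2.
C6 is sp2: 3 σ bonds, plus one π bond, 3 electron-density regions.
C7: 4 σ bonds — 4 electron domains, sp3.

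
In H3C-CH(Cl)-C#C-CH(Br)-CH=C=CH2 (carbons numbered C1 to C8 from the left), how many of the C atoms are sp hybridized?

C1: sp3
C2: sp3
C3: sp ✓
C4: sp ✓
C5: sp3
C6: sp2
C7: sp ✓
C8: sp2
C3, C4, C7 → 3 sp carbons.

3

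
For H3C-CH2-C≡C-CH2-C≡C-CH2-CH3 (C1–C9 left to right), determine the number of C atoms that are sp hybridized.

C1: sp3
C2: sp3
C3: sp ✓
C4: sp ✓
C5: sp3
C6: sp ✓
C7: sp ✓
C8: sp3
C9: sp3
C3, C4, C6, C7 → 4 sp carbons.

4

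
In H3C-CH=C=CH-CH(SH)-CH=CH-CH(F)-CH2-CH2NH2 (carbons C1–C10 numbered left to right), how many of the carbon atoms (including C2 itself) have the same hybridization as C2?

C2 is sp2 (one π bond).
C1: sp3
C2: sp2 ✓
C3: sp
C4: sp2 ✓
C5: sp3
C6: sp2 ✓
C7: sp2 ✓
C8: sp3
C9: sp3
C10: sp3
4 carbons are sp2.

4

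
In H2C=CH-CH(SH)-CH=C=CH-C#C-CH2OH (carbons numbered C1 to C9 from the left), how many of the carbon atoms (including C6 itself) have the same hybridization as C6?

C6 is sp2 (one π bond).
C1: sp2 ✓
C2: sp2 ✓
C3: sp3
C4: sp2 ✓
C5: sp
C6: sp2 ✓
C7: sp
C8: sp
C9: sp3
4 carbons are sp2.

4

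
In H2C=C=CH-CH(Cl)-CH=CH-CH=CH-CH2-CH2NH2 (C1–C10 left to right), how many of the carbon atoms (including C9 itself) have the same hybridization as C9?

3

C9 is sp3 (only σ bonds).
C1: sp2
C2: sp
C3: sp2
C4: sp3 ✓
C5: sp2
C6: sp2
C7: sp2
C8: sp2
C9: sp3 ✓
C10: sp3 ✓
3 carbons are sp3.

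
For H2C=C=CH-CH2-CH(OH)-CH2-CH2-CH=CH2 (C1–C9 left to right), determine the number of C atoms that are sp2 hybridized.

C1: sp2 ✓
C2: sp
C3: sp2 ✓
C4: sp3
C5: sp3
C6: sp3
C7: sp3
C8: sp2 ✓
C9: sp2 ✓
C1, C3, C8, C9 → 4 sp2 carbons.

4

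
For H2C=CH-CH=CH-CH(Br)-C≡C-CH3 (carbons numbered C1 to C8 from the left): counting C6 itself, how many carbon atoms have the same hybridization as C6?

C6 is sp (two π bonds).
C1: sp2
C2: sp2
C3: sp2
C4: sp2
C5: sp3
C6: sp ✓
C7: sp ✓
C8: sp3
2 carbons are sp.

2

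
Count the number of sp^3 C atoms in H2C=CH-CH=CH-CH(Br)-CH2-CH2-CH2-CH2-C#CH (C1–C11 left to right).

C1: sp2
C2: sp2
C3: sp2
C4: sp2
C5: sp3 ✓
C6: sp3 ✓
C7: sp3 ✓
C8: sp3 ✓
C9: sp3 ✓
C10: sp
C11: sp
C5, C6, C7, C8, C9 → 5 sp3 carbons.

5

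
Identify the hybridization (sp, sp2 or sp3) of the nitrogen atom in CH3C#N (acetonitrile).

sp

N has one σ bond and one lone pair: steric number 2 → sp.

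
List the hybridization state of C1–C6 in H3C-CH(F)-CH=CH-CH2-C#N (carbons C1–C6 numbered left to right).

C1 (4 σ bonds) has steric number 4: sp3.
C2: 4 σ bonds — 4 electron domains, sp3.
C3: 3 σ bonds, plus one π bond; 3 regions of electron density → sp2.
C4 has 3 σ bonds, plus one π bond: steric number 3 → sp2.
C5 is sp3: 4 σ bonds, 4 electron-density regions.
C6 has 2 σ bonds, plus two π bonds: steric number 2 → sp.

C1 sp3, C2 sp3, C3 sp2, C4 sp2, C5 sp3, C6 sp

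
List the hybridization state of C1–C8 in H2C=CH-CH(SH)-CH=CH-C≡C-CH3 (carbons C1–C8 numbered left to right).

C1: 3 σ bonds, plus one π bond; 3 regions of electron density → sp2.
C2 has 3 σ bonds, plus one π bond: steric number 3 → sp2.
C3 (4 σ bonds) has steric number 4: sp3.
C4 — 3 σ bonds, plus one π bond. Steric number 3, so sp2.
C5 carries 3 σ bonds, plus one π bond, giving a steric number of 3, so it is sp2.
C6 has 2 σ bonds, plus two π bonds: steric number 2 → sp.
C7 carries 2 σ bonds, plus two π bonds, giving a steric number of 2, so it is sp.
C8: 4 σ bonds — 4 electron domains, sp3.

C1 sp2, C2 sp2, C3 sp3, C4 sp2, C5 sp2, C6 sp, C7 sp, C8 sp3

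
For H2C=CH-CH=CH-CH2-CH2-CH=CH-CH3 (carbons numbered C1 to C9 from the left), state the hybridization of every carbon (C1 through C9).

C1 sp2, C2 sp2, C3 sp2, C4 sp2, C5 sp3, C6 sp3, C7 sp2, C8 sp2, C9 sp3

C1 — 3 σ bonds, plus one π bond. Steric number 3, so sp2.
C2 carries 3 σ bonds, plus one π bond, giving a steric number of 3, so it is sp2.
C3: 3 σ bonds, plus one π bond — 3 electron domains, sp2.
C4 — 3 σ bonds, plus one π bond. Steric number 3, so sp2.
C5: 4 σ bonds — 4 electron domains, sp3.
C6 is sp3: 4 σ bonds, 4 electron-density regions.
C7: 3 σ bonds, plus one π bond; 3 regions of electron density → sp2.
C8 is sp2: 3 σ bonds, plus one π bond, 3 electron-density regions.
C9 has 4 σ bonds: steric number 4 → sp3.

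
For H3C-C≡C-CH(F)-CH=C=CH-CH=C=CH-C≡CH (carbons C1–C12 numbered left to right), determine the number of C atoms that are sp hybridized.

6

C1: sp3
C2: sp ✓
C3: sp ✓
C4: sp3
C5: sp2
C6: sp ✓
C7: sp2
C8: sp2
C9: sp ✓
C10: sp2
C11: sp ✓
C12: sp ✓
C2, C3, C6, C9, C11, C12 → 6 sp carbons.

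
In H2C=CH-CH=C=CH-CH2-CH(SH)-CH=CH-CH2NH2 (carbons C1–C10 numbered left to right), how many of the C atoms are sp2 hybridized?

C1: sp2 ✓
C2: sp2 ✓
C3: sp2 ✓
C4: sp
C5: sp2 ✓
C6: sp3
C7: sp3
C8: sp2 ✓
C9: sp2 ✓
C10: sp3
C1, C2, C3, C5, C8, C9 → 6 sp2 carbons.

6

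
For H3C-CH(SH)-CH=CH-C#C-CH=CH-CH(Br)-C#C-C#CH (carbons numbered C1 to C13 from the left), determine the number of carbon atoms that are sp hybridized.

C1: sp3
C2: sp3
C3: sp2
C4: sp2
C5: sp ✓
C6: sp ✓
C7: sp2
C8: sp2
C9: sp3
C10: sp ✓
C11: sp ✓
C12: sp ✓
C13: sp ✓
C5, C6, C10, C11, C12, C13 → 6 sp carbons.

6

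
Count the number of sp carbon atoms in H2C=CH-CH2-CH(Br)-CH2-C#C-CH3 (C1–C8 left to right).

C1: sp2
C2: sp2
C3: sp3
C4: sp3
C5: sp3
C6: sp ✓
C7: sp ✓
C8: sp3
C6, C7 → 2 sp carbons.

2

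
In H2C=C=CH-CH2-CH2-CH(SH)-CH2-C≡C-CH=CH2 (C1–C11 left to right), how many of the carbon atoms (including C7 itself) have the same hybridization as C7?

4

C7 is sp3 (only σ bonds).
C1: sp2
C2: sp
C3: sp2
C4: sp3 ✓
C5: sp3 ✓
C6: sp3 ✓
C7: sp3 ✓
C8: sp
C9: sp
C10: sp2
C11: sp2
4 carbons are sp3.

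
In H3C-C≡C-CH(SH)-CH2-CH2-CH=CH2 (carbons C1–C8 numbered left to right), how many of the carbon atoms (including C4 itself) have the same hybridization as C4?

C4 is sp3 (only σ bonds).
C1: sp3 ✓
C2: sp
C3: sp
C4: sp3 ✓
C5: sp3 ✓
C6: sp3 ✓
C7: sp2
C8: sp2
4 carbons are sp3.

4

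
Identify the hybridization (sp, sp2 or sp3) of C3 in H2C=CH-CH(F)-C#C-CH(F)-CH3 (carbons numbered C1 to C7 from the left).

C3: 4 σ bonds — 4 electron domains, sp3.

sp3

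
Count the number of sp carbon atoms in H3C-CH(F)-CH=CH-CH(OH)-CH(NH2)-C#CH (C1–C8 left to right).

2

C1: sp3
C2: sp3
C3: sp2
C4: sp2
C5: sp3
C6: sp3
C7: sp ✓
C8: sp ✓
C7, C8 → 2 sp carbons.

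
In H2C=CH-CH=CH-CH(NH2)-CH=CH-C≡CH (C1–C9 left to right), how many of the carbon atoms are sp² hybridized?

6

C1: sp2 ✓
C2: sp2 ✓
C3: sp2 ✓
C4: sp2 ✓
C5: sp3
C6: sp2 ✓
C7: sp2 ✓
C8: sp
C9: sp
C1, C2, C3, C4, C6, C7 → 6 sp2 carbons.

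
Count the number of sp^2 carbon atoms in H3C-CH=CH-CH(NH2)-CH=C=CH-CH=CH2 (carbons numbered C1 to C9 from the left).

6

C1: sp3
C2: sp2 ✓
C3: sp2 ✓
C4: sp3
C5: sp2 ✓
C6: sp
C7: sp2 ✓
C8: sp2 ✓
C9: sp2 ✓
C2, C3, C5, C7, C8, C9 → 6 sp2 carbons.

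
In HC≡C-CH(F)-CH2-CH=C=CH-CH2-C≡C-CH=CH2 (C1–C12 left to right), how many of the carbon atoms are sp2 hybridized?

C1: sp
C2: sp
C3: sp3
C4: sp3
C5: sp2 ✓
C6: sp
C7: sp2 ✓
C8: sp3
C9: sp
C10: sp
C11: sp2 ✓
C12: sp2 ✓
C5, C7, C11, C12 → 4 sp2 carbons.

4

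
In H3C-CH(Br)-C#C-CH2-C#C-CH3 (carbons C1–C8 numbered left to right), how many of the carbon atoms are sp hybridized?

C1: sp3
C2: sp3
C3: sp ✓
C4: sp ✓
C5: sp3
C6: sp ✓
C7: sp ✓
C8: sp3
C3, C4, C6, C7 → 4 sp carbons.

4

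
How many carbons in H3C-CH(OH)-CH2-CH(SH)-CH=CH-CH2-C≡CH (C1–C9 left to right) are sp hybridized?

C1: sp3
C2: sp3
C3: sp3
C4: sp3
C5: sp2
C6: sp2
C7: sp3
C8: sp ✓
C9: sp ✓
C8, C9 → 2 sp carbons.

2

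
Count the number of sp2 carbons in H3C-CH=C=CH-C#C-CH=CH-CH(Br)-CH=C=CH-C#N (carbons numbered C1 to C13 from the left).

C1: sp3
C2: sp2 ✓
C3: sp
C4: sp2 ✓
C5: sp
C6: sp
C7: sp2 ✓
C8: sp2 ✓
C9: sp3
C10: sp2 ✓
C11: sp
C12: sp2 ✓
C13: sp
C2, C4, C7, C8, C10, C12 → 6 sp2 carbons.

6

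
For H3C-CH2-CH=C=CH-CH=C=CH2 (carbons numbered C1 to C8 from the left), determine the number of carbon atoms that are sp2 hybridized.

C1: sp3
C2: sp3
C3: sp2 ✓
C4: sp
C5: sp2 ✓
C6: sp2 ✓
C7: sp
C8: sp2 ✓
C3, C5, C6, C8 → 4 sp2 carbons.

4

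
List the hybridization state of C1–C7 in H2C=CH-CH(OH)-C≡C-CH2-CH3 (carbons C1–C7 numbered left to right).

C1 is sp2: 3 σ bonds, plus one π bond, 3 electron-density regions.
C2 is sp2: 3 σ bonds, plus one π bond, 3 electron-density regions.
C3: 4 σ bonds — 4 electron domains, sp3.
C4 has 2 σ bonds, plus two π bonds: steric number 2 → sp.
C5: 2 σ bonds, plus two π bonds — 2 electron domains, sp.
C6 is sp3: 4 σ bonds, 4 electron-density regions.
C7 has 4 σ bonds: steric number 4 → sp3.

C1 sp2, C2 sp2, C3 sp3, C4 sp, C5 sp, C6 sp3, C7 sp3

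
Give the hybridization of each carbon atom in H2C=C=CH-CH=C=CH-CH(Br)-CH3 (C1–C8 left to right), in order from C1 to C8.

C1 sp2, C2 sp, C3 sp2, C4 sp2, C5 sp, C6 sp2, C7 sp3, C8 sp3

C1 carries 3 σ bonds, plus one π bond, giving a steric number of 3, so it is sp2.
C2 (2 σ bonds, plus two π bonds) has steric number 2: sp.
C3: 3 σ bonds, plus one π bond; 3 regions of electron density → sp2.
C4 is sp2: 3 σ bonds, plus one π bond, 3 electron-density regions.
C5 carries 2 σ bonds, plus two π bonds, giving a steric number of 2, so it is sp.
C6: 3 σ bonds, plus one π bond — 3 electron domains, sp2.
C7 — 4 σ bonds. Steric number 4, so sp3.
C8 has 4 σ bonds: steric number 4 → sp3.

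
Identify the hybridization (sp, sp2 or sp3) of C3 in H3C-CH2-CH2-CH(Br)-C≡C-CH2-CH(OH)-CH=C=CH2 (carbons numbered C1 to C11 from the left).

sp³

C3: 4 σ bonds; 4 regions of electron density → sp3.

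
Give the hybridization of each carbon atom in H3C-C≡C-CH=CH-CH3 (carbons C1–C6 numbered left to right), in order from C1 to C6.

C1 sp3, C2 sp, C3 sp, C4 sp2, C5 sp2, C6 sp3

C1: 4 σ bonds; 4 regions of electron density → sp3.
C2 (2 σ bonds, plus two π bonds) has steric number 2: sp.
C3 carries 2 σ bonds, plus two π bonds, giving a steric number of 2, so it is sp.
C4 carries 3 σ bonds, plus one π bond, giving a steric number of 3, so it is sp2.
C5 carries 3 σ bonds, plus one π bond, giving a steric number of 3, so it is sp2.
C6 — 4 σ bonds. Steric number 4, so sp3.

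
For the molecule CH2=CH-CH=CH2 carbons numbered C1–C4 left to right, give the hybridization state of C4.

sp^2

C4: 3 σ bonds, plus one π bond — 3 electron domains, sp2.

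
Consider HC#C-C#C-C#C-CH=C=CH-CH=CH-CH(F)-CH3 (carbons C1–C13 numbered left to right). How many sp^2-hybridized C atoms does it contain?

4

C1: sp
C2: sp
C3: sp
C4: sp
C5: sp
C6: sp
C7: sp2 ✓
C8: sp
C9: sp2 ✓
C10: sp2 ✓
C11: sp2 ✓
C12: sp3
C13: sp3
C7, C9, C10, C11 → 4 sp2 carbons.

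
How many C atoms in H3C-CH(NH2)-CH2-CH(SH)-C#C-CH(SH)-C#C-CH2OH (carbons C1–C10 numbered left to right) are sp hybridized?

C1: sp3
C2: sp3
C3: sp3
C4: sp3
C5: sp ✓
C6: sp ✓
C7: sp3
C8: sp ✓
C9: sp ✓
C10: sp3
C5, C6, C8, C9 → 4 sp carbons.

4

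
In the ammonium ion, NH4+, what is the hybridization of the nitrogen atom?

sp3

Four σ bonds, no lone pair → sp3, tetrahedral.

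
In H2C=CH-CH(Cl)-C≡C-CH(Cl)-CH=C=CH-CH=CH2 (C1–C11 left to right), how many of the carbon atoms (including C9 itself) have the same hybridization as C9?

6

C9 is sp2 (one π bond).
C1: sp2 ✓
C2: sp2 ✓
C3: sp3
C4: sp
C5: sp
C6: sp3
C7: sp2 ✓
C8: sp
C9: sp2 ✓
C10: sp2 ✓
C11: sp2 ✓
6 carbons are sp2.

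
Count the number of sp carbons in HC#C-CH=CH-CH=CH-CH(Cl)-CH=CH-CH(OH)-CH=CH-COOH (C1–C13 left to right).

2

C1: sp ✓
C2: sp ✓
C3: sp2
C4: sp2
C5: sp2
C6: sp2
C7: sp3
C8: sp2
C9: sp2
C10: sp3
C11: sp2
C12: sp2
C13: sp2
C1, C2 → 2 sp carbons.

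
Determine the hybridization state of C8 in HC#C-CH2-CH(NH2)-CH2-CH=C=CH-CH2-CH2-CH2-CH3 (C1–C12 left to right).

C8: 3 σ bonds, plus one π bond — 3 electron domains, sp2.

sp²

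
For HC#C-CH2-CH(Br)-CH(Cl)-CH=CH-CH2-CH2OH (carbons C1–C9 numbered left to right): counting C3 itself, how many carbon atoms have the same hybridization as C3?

5

C3 is sp3 (only σ bonds).
C1: sp
C2: sp
C3: sp3 ✓
C4: sp3 ✓
C5: sp3 ✓
C6: sp2
C7: sp2
C8: sp3 ✓
C9: sp3 ✓
5 carbons are sp3.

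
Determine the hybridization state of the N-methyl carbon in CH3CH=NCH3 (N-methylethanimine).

sp^3

The N-methyl carbon: 4 σ bonds — 4 electron domains, sp3.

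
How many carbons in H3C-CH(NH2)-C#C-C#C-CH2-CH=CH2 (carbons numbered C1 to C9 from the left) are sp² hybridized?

C1: sp3
C2: sp3
C3: sp
C4: sp
C5: sp
C6: sp
C7: sp3
C8: sp2 ✓
C9: sp2 ✓
C8, C9 → 2 sp2 carbons.

2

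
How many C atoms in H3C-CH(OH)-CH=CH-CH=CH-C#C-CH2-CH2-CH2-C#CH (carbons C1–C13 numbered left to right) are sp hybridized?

C1: sp3
C2: sp3
C3: sp2
C4: sp2
C5: sp2
C6: sp2
C7: sp ✓
C8: sp ✓
C9: sp3
C10: sp3
C11: sp3
C12: sp ✓
C13: sp ✓
C7, C8, C12, C13 → 4 sp carbons.

4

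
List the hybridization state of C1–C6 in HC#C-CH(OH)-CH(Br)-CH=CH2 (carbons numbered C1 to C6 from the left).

C1 sp, C2 sp, C3 sp3, C4 sp3, C5 sp2, C6 sp2

C1 carries 2 σ bonds, plus two π bonds, giving a steric number of 2, so it is sp.
C2 (2 σ bonds, plus two π bonds) has steric number 2: sp.
C3 has 4 σ bonds: steric number 4 → sp3.
C4: 4 σ bonds; 4 regions of electron density → sp3.
C5 is sp2: 3 σ bonds, plus one π bond, 3 electron-density regions.
C6 (3 σ bonds, plus one π bond) has steric number 3: sp2.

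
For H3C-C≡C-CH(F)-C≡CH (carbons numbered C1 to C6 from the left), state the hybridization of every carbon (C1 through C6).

C1 is sp3: 4 σ bonds, 4 electron-density regions.
C2 (2 σ bonds, plus two π bonds) has steric number 2: sp.
C3 carries 2 σ bonds, plus two π bonds, giving a steric number of 2, so it is sp.
C4: 4 σ bonds; 4 regions of electron density → sp3.
C5 is sp: 2 σ bonds, plus two π bonds, 2 electron-density regions.
C6 (2 σ bonds, plus two π bonds) has steric number 2: sp.

C1 sp3, C2 sp, C3 sp, C4 sp3, C5 sp, C6 sp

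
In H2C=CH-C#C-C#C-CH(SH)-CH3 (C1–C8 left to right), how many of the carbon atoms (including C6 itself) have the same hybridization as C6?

C6 is sp (two π bonds).
C1: sp2
C2: sp2
C3: sp ✓
C4: sp ✓
C5: sp ✓
C6: sp ✓
C7: sp3
C8: sp3
4 carbons are sp.

4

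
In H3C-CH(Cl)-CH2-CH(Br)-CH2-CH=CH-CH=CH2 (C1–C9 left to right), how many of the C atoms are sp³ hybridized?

5

C1: sp3 ✓
C2: sp3 ✓
C3: sp3 ✓
C4: sp3 ✓
C5: sp3 ✓
C6: sp2
C7: sp2
C8: sp2
C9: sp2
C1, C2, C3, C4, C5 → 5 sp3 carbons.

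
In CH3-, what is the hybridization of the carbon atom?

Three σ bonds + one lone pair = steric number 4 → sp3, pyramidal.

sp^3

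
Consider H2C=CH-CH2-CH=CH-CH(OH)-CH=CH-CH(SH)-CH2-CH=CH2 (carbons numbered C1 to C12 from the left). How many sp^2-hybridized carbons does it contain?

C1: sp2 ✓
C2: sp2 ✓
C3: sp3
C4: sp2 ✓
C5: sp2 ✓
C6: sp3
C7: sp2 ✓
C8: sp2 ✓
C9: sp3
C10: sp3
C11: sp2 ✓
C12: sp2 ✓
C1, C2, C4, C5, C7, C8, C11, C12 → 8 sp2 carbons.

8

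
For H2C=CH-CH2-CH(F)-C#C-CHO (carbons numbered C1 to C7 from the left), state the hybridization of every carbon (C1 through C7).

C1 — 3 σ bonds, plus one π bond. Steric number 3, so sp2.
C2 is sp2: 3 σ bonds, plus one π bond, 3 electron-density regions.
C3: 4 σ bonds; 4 regions of electron density → sp3.
C4: 4 σ bonds — 4 electron domains, sp3.
C5: 2 σ bonds, plus two π bonds; 2 regions of electron density → sp.
C6 is sp: 2 σ bonds, plus two π bonds, 2 electron-density regions.
C7 has 3 σ bonds, plus one π bond: steric number 3 → sp2.

C1 sp2, C2 sp2, C3 sp3, C4 sp3, C5 sp, C6 sp, C7 sp2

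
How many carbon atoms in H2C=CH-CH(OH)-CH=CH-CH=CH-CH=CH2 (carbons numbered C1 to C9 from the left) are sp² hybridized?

8

C1: sp2 ✓
C2: sp2 ✓
C3: sp3
C4: sp2 ✓
C5: sp2 ✓
C6: sp2 ✓
C7: sp2 ✓
C8: sp2 ✓
C9: sp2 ✓
C1, C2, C4, C5, C6, C7, C8, C9 → 8 sp2 carbons.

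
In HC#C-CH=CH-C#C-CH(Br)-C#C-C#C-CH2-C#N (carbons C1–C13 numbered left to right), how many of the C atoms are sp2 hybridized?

2

C1: sp
C2: sp
C3: sp2 ✓
C4: sp2 ✓
C5: sp
C6: sp
C7: sp3
C8: sp
C9: sp
C10: sp
C11: sp
C12: sp3
C13: sp
C3, C4 → 2 sp2 carbons.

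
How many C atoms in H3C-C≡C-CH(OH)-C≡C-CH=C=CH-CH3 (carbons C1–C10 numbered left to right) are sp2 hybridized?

2

C1: sp3
C2: sp
C3: sp
C4: sp3
C5: sp
C6: sp
C7: sp2 ✓
C8: sp
C9: sp2 ✓
C10: sp3
C7, C9 → 2 sp2 carbons.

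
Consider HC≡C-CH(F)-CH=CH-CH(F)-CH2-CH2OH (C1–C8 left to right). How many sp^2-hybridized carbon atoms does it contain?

C1: sp
C2: sp
C3: sp3
C4: sp2 ✓
C5: sp2 ✓
C6: sp3
C7: sp3
C8: sp3
C4, C5 → 2 sp2 carbons.

2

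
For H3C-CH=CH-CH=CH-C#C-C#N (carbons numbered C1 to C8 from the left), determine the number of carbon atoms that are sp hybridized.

3

C1: sp3
C2: sp2
C3: sp2
C4: sp2
C5: sp2
C6: sp ✓
C7: sp ✓
C8: sp ✓
C6, C7, C8 → 3 sp carbons.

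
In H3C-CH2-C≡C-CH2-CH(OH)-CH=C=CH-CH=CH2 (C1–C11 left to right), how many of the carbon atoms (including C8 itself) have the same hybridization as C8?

C8 is sp (two π bonds).
C1: sp3
C2: sp3
C3: sp ✓
C4: sp ✓
C5: sp3
C6: sp3
C7: sp2
C8: sp ✓
C9: sp2
C10: sp2
C11: sp2
3 carbons are sp.

3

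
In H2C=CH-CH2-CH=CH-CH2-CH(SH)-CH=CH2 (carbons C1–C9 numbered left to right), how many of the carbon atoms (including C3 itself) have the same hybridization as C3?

C3 is sp3 (only σ bonds).
C1: sp2
C2: sp2
C3: sp3 ✓
C4: sp2
C5: sp2
C6: sp3 ✓
C7: sp3 ✓
C8: sp2
C9: sp2
3 carbons are sp3.

3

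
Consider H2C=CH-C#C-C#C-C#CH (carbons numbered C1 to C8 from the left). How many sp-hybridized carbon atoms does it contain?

C1: sp2
C2: sp2
C3: sp ✓
C4: sp ✓
C5: sp ✓
C6: sp ✓
C7: sp ✓
C8: sp ✓
C3, C4, C5, C6, C7, C8 → 6 sp carbons.

6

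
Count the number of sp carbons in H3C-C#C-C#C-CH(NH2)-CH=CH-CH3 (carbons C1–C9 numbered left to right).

C1: sp3
C2: sp ✓
C3: sp ✓
C4: sp ✓
C5: sp ✓
C6: sp3
C7: sp2
C8: sp2
C9: sp3
C2, C3, C4, C5 → 4 sp carbons.

4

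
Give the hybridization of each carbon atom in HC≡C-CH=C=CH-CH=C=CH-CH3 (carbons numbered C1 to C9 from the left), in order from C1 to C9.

C1 has 2 σ bonds, plus two π bonds: steric number 2 → sp.
C2 (2 σ bonds, plus two π bonds) has steric number 2: sp.
C3 — 3 σ bonds, plus one π bond. Steric number 3, so sp2.
C4: 2 σ bonds, plus two π bonds; 2 regions of electron density → sp.
C5 has 3 σ bonds, plus one π bond: steric number 3 → sp2.
C6 — 3 σ bonds, plus one π bond. Steric number 3, so sp2.
C7: 2 σ bonds, plus two π bonds; 2 regions of electron density → sp.
C8 (3 σ bonds, plus one π bond) has steric number 3: sp2.
C9 (4 σ bonds) has steric number 4: sp3.

C1 sp, C2 sp, C3 sp2, C4 sp, C5 sp2, C6 sp2, C7 sp, C8 sp2, C9 sp3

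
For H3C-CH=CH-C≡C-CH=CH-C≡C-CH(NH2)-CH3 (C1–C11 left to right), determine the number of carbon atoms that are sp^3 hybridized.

3

C1: sp3 ✓
C2: sp2
C3: sp2
C4: sp
C5: sp
C6: sp2
C7: sp2
C8: sp
C9: sp
C10: sp3 ✓
C11: sp3 ✓
C1, C10, C11 → 3 sp3 carbons.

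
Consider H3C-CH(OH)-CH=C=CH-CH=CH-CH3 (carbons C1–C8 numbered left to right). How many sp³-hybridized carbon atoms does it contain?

C1: sp3 ✓
C2: sp3 ✓
C3: sp2
C4: sp
C5: sp2
C6: sp2
C7: sp2
C8: sp3 ✓
C1, C2, C8 → 3 sp3 carbons.

3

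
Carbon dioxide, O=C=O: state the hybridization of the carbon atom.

sp

Two σ bonds, two π bonds → steric number 2 → sp.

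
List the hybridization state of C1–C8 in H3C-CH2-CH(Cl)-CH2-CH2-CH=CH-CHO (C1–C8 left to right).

C1 (4 σ bonds) has steric number 4: sp3.
C2: 4 σ bonds — 4 electron domains, sp3.
C3 (4 σ bonds) has steric number 4: sp3.
C4: 4 σ bonds — 4 electron domains, sp3.
C5: 4 σ bonds — 4 electron domains, sp3.
C6 (3 σ bonds, plus one π bond) has steric number 3: sp2.
C7: 3 σ bonds, plus one π bond; 3 regions of electron density → sp2.
C8 has 3 σ bonds, plus one π bond: steric number 3 → sp2.

C1 sp3, C2 sp3, C3 sp3, C4 sp3, C5 sp3, C6 sp2, C7 sp2, C8 sp2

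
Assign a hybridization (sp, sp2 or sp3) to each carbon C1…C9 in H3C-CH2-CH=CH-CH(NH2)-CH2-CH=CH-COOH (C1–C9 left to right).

C1 sp3, C2 sp3, C3 sp2, C4 sp2, C5 sp3, C6 sp3, C7 sp2, C8 sp2, C9 sp2

C1: 4 σ bonds; 4 regions of electron density → sp3.
C2 — 4 σ bonds. Steric number 4, so sp3.
C3 has 3 σ bonds, plus one π bond: steric number 3 → sp2.
C4: 3 σ bonds, plus one π bond — 3 electron domains, sp2.
C5: 4 σ bonds — 4 electron domains, sp3.
C6 has 4 σ bonds: steric number 4 → sp3.
C7 carries 3 σ bonds, plus one π bond, giving a steric number of 3, so it is sp2.
C8 carries 3 σ bonds, plus one π bond, giving a steric number of 3, so it is sp2.
C9 — 3 σ bonds, plus one π bond. Steric number 3, so sp2.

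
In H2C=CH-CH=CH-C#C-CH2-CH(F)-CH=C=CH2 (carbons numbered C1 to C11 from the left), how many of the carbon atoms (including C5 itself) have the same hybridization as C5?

C5 is sp (two π bonds).
C1: sp2
C2: sp2
C3: sp2
C4: sp2
C5: sp ✓
C6: sp ✓
C7: sp3
C8: sp3
C9: sp2
C10: sp ✓
C11: sp2
3 carbons are sp.

3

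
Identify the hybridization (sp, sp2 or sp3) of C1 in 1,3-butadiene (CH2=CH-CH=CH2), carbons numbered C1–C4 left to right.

C1 has 3 σ bonds, plus one π bond: steric number 3 → sp2.

sp^2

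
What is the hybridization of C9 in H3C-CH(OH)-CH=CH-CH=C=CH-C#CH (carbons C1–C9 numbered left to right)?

C9: 2 σ bonds, plus two π bonds — 2 electron domains, sp.

sp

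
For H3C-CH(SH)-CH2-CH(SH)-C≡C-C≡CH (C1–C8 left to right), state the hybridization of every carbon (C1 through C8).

C1 — 4 σ bonds. Steric number 4, so sp3.
C2 (4 σ bonds) has steric number 4: sp3.
C3 (4 σ bonds) has steric number 4: sp3.
C4 has 4 σ bonds: steric number 4 → sp3.
C5 is sp: 2 σ bonds, plus two π bonds, 2 electron-density regions.
C6 is sp: 2 σ bonds, plus two π bonds, 2 electron-density regions.
C7 — 2 σ bonds, plus two π bonds. Steric number 2, so sp.
C8 carries 2 σ bonds, plus two π bonds, giving a steric number of 2, so it is sp.

C1 sp3, C2 sp3, C3 sp3, C4 sp3, C5 sp, C6 sp, C7 sp, C8 sp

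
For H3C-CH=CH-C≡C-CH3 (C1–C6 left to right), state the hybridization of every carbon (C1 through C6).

C1 carries 4 σ bonds, giving a steric number of 4, so it is sp3.
C2 carries 3 σ bonds, plus one π bond, giving a steric number of 3, so it is sp2.
C3 is sp2: 3 σ bonds, plus one π bond, 3 electron-density regions.
C4 (2 σ bonds, plus two π bonds) has steric number 2: sp.
C5 (2 σ bonds, plus two π bonds) has steric number 2: sp.
C6 carries 4 σ bonds, giving a steric number of 4, so it is sp3.

C1 sp3, C2 sp2, C3 sp2, C4 sp, C5 sp, C6 sp3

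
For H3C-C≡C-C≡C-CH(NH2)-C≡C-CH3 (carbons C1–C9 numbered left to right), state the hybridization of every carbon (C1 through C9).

C1: 4 σ bonds; 4 regions of electron density → sp3.
C2 carries 2 σ bonds, plus two π bonds, giving a steric number of 2, so it is sp.
C3 — 2 σ bonds, plus two π bonds. Steric number 2, so sp.
C4 — 2 σ bonds, plus two π bonds. Steric number 2, so sp.
C5 is sp: 2 σ bonds, plus two π bonds, 2 electron-density regions.
C6 carries 4 σ bonds, giving a steric number of 4, so it is sp3.
C7 — 2 σ bonds, plus two π bonds. Steric number 2, so sp.
C8 carries 2 σ bonds, plus two π bonds, giving a steric number of 2, so it is sp.
C9 — 4 σ bonds. Steric number 4, so sp3.

C1 sp3, C2 sp, C3 sp, C4 sp, C5 sp, C6 sp3, C7 sp, C8 sp, C9 sp3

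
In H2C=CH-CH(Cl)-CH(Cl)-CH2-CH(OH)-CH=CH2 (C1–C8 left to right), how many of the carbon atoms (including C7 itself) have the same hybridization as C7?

C7 is sp2 (one π bond).
C1: sp2 ✓
C2: sp2 ✓
C3: sp3
C4: sp3
C5: sp3
C6: sp3
C7: sp2 ✓
C8: sp2 ✓
4 carbons are sp2.

4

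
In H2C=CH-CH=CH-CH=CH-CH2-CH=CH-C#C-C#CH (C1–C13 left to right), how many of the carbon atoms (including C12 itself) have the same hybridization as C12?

4

C12 is sp (two π bonds).
C1: sp2
C2: sp2
C3: sp2
C4: sp2
C5: sp2
C6: sp2
C7: sp3
C8: sp2
C9: sp2
C10: sp ✓
C11: sp ✓
C12: sp ✓
C13: sp ✓
4 carbons are sp.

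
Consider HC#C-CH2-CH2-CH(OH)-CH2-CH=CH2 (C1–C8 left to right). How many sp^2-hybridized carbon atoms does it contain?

2

C1: sp
C2: sp
C3: sp3
C4: sp3
C5: sp3
C6: sp3
C7: sp2 ✓
C8: sp2 ✓
C7, C8 → 2 sp2 carbons.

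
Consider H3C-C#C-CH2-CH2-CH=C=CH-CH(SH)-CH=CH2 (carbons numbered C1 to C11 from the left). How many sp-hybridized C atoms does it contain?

3

C1: sp3
C2: sp ✓
C3: sp ✓
C4: sp3
C5: sp3
C6: sp2
C7: sp ✓
C8: sp2
C9: sp3
C10: sp2
C11: sp2
C2, C3, C7 → 3 sp carbons.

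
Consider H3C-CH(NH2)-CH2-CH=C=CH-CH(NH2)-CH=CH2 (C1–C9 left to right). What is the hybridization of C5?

sp

C5 has 2 σ bonds, plus two π bonds: steric number 2 → sp.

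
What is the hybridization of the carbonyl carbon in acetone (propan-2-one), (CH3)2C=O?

The carbonyl carbon (3 σ bonds, plus one π bond) has steric number 3: sp2.

sp2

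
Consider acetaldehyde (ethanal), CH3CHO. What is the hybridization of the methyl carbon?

sp³

The methyl carbon has 4 σ bonds: steric number 4 → sp3.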